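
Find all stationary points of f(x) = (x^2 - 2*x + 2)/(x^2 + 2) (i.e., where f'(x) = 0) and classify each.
f'(x) = 2*(x^2 - 2)/(x^4 + 4*x^2 + 4)

Solve f'(x) = 0:
  f'(x) = 2*(x^2 - 2)/(x^2 + 2)^2; the denominator is positive wherever f is defined, so f'(x) = 0 ⇔ 2*x^2 - 4 = 0.
  Factor: 2*x^2 - 4 = 2*(x^2 - 2); x^2 - 2 = 0 has no rational roots; quadratic formula: x = (0 ± √8)/2.
  ⇒ x = -sqrt(2) ≈ -1.4142, sqrt(2) ≈ 1.4142

f''(x) = 4*x*(6 - x^2)/(x^6 + 6*x^4 + 12*x^2 + 8)
Second-derivative test at each critical point:
  f''(-1.4142) = -0.3536 < 0 → local maximum
  f''(1.4142) = 0.3536 > 0 → local minimum

Critical points: x = -sqrt(2) ≈ -1.4142 (local maximum); x = sqrt(2) ≈ 1.4142 (local minimum)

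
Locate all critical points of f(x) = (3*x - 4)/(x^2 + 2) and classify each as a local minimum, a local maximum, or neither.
f'(x) = (-3*x^2 + 8*x + 6)/(x^4 + 4*x^2 + 4)

Solve f'(x) = 0:
  f'(x) = -(3*x^2 - 8*x - 6)/(x^2 + 2)^2; the denominator is positive wherever f is defined, so f'(x) = 0 ⇔ -3*x^2 + 8*x + 6 = 0.
  3*x^2 - 8*x - 6 = 0 has no rational roots; quadratic formula: x = (8 ± √136)/6.
  ⇒ x = 4/3 - sqrt(34)/3 ≈ -0.6103, 4/3 + sqrt(34)/3 ≈ 3.2770

f''(x) = 2*(4*x^2*(3*x - 4) + (4 - 9*x)*(x^2 + 2))/(x^2 + 2)^3
Second-derivative test at each critical point:
  f''(-0.6103) = 2.0719 > 0 → local minimum
  f''(3.2770) = -0.0719 < 0 → local maximum

Critical points: x = 4/3 - sqrt(34)/3 ≈ -0.6103 (local minimum); x = 4/3 + sqrt(34)/3 ≈ 3.2770 (local maximum)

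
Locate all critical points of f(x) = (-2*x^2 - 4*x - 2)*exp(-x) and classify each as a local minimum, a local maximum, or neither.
f'(x) = 2*(x^2 - 1)*exp(-x)

Solve f'(x) = 0:
  f'(x) = (2*x^2 - 2)·exp(-x) and exp(-x) > 0 for every x, so f'(x) = 0 ⇔ 2*x^2 - 2 = 0.
  Factor: 2*x^2 - 2 = 2*(x - 1)*(x + 1) = 0.
  ⇒ x = -1, 1

f''(x) = 2*(-x^2 + 2*x + 1)*exp(-x)
Second-derivative test at each critical point:
  f''(-1) = -10.8731 < 0 → local maximum
  f''(1) = 1.4715 > 0 → local minimum

Critical points: x = -1 (local maximum); x = 1 (local minimum)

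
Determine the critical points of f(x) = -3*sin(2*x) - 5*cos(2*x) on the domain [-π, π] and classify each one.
f'(x) = 10*sin(2*x) - 6*cos(2*x)

Solve f'(x) = 0 on [-π, π]:
  f'(x) = 0 ⇔ -3*cos(2*x) = -5*sin(2*x) ⇔ tan(2*x) = 3/5, i.e. 2*x = arctan(3/5) + nπ; keep the solutions lying in [-π, π].
  ⇒ x = -pi + atan(3/5)/2 ≈ -2.8714, -pi/2 + atan(3/5)/2 ≈ -1.3006, atan(3/5)/2 ≈ 0.2702, atan(3/5)/2 + pi/2 ≈ 1.8410

f''(x) = 12*sin(2*x) + 20*cos(2*x)
Second-derivative test at each critical point:
  f''(-2.8714) = 23.3238 > 0 → local minimum
  f''(-1.3006) = -23.3238 < 0 → local maximum
  f''(0.2702) = 23.3238 > 0 → local minimum
  f''(1.8410) = -23.3238 < 0 → local maximum

Critical points: x = -pi + atan(3/5)/2 ≈ -2.8714 (local minimum); x = -pi/2 + atan(3/5)/2 ≈ -1.3006 (local maximum); x = atan(3/5)/2 ≈ 0.2702 (local minimum); x = atan(3/5)/2 + pi/2 ≈ 1.8410 (local maximum)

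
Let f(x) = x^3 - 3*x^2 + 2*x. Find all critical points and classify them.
f'(x) = 3*x^2 - 6*x + 2

Solve f'(x) = 0:
  3*x^2 - 6*x + 2 = 0 has no rational roots; quadratic formula: x = (6 ± √12)/6.
  ⇒ x = 1 - sqrt(3)/3 ≈ 0.4226, sqrt(3)/3 + 1 ≈ 1.5774

f''(x) = 6*x - 6
Second-derivative test at each critical point:
  f''(0.4226) = -3.4641 < 0 → local maximum
  f''(1.5774) = 3.4641 > 0 → local minimum

Critical points: x = 1 - sqrt(3)/3 ≈ 0.4226 (local maximum); x = sqrt(3)/3 + 1 ≈ 1.5774 (local minimum)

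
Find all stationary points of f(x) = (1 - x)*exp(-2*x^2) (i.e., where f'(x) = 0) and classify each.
f'(x) = (4*x*(x - 1) - 1)*exp(-2*x^2)

Solve f'(x) = 0:
  f'(x) = (4*x^2 - 4*x - 1)·exp(-2*x^2) and exp(-2*x^2) > 0 for every x, so f'(x) = 0 ⇔ 4*x^2 - 4*x - 1 = 0.
  4*x^2 - 4*x - 1 = 0 has no rational roots; quadratic formula: x = (4 ± √32)/8.
  ⇒ x = 1/2 - sqrt(2)/2 ≈ -0.2071, 1/2 + sqrt(2)/2 ≈ 1.2071

f''(x) = 4*(4*x^2*(1 - x) + 3*x - 1)*exp(-2*x^2)
Second-derivative test at each critical point:
  f''(-0.2071) = -5.1918 < 0 → local maximum
  f''(1.2071) = 0.3069 > 0 → local minimum

Critical points: x = 1/2 - sqrt(2)/2 ≈ -0.2071 (local maximum); x = 1/2 + sqrt(2)/2 ≈ 1.2071 (local minimum)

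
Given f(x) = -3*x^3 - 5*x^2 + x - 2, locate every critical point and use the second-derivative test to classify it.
f'(x) = -9*x^2 - 10*x + 1

Solve f'(x) = 0:
  9*x^2 + 10*x - 1 = 0 has no rational roots; quadratic formula: x = (-10 ± √136)/18.
  ⇒ x = -sqrt(34)/9 - 5/9 ≈ -1.2034, -5/9 + sqrt(34)/9 ≈ 0.0923

f''(x) = -18*x - 10
Second-derivative test at each critical point:
  f''(-1.2034) = 11.6619 > 0 → local minimum
  f''(0.0923) = -11.6619 < 0 → local maximum

Critical points: x = -sqrt(34)/9 - 5/9 ≈ -1.2034 (local minimum); x = -5/9 + sqrt(34)/9 ≈ 0.0923 (local maximum)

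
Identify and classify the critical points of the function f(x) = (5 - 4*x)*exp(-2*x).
f'(x) = 2*(4*x - 7)*exp(-2*x)

Solve f'(x) = 0:
  f'(x) = (8*x - 14)·exp(-2*x) and exp(-2*x) > 0 for every x, so f'(x) = 0 ⇔ 8*x - 14 = 0.
  Factor: 8*x - 14 = 2*(4*x - 7) = 0.
  ⇒ x = 7/4

f''(x) = 4*(9 - 4*x)*exp(-2*x)
Second-derivative test at each critical point:
  f''(7/4) = 0.2416 > 0 → local minimum

Critical points: x = 7/4 (local minimum)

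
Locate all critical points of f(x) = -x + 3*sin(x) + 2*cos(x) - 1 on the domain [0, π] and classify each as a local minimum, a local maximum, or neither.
f'(x) = -2*sin(x) + 3*cos(x) - 1

Solve f'(x) = 0 on [0, π]:
  f'(x) = 0 ⇔ -2*sin(x) + 3*cos(x) = 1. Write the left side as R·cos(x + φ) with R = √(3² + 2²) = sqrt(13), cos φ = 3*sqrt(13)/13, sin φ = 2*sqrt(13)/13; then cos(x + φ) = sqrt(13)/13. Solve for x and keep the solutions lying in [0, π].
  ⇒ x = atan((-2 + 6*sqrt(3))/(3 + 4*sqrt(3))) ≈ 0.7018

f''(x) = -3*sin(x) - 2*cos(x)
Second-derivative test at each critical point:
  f''(0.7018) = -3.4641 < 0 → local maximum

Critical points: x = atan((-2 + 6*sqrt(3))/(3 + 4*sqrt(3))) ≈ 0.7018 (local maximum)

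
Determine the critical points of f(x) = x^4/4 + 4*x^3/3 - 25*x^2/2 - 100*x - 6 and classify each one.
f'(x) = x^3 + 4*x^2 - 25*x - 100

Solve f'(x) = 0:
  Factor: x^3 + 4*x^2 - 25*x - 100 = (x - 5)*(x + 4)*(x + 5) = 0.
  ⇒ x = -5, -4, 5

f''(x) = 3*x^2 + 8*x - 25
Second-derivative test at each critical point:
  f''(-5) = 10 > 0 → local minimum
  f''(-4) = -9 < 0 → local maximum
  f''(5) = 90 > 0 → local minimum

Critical points: x = -5 (local minimum); x = -4 (local maximum); x = 5 (local minimum)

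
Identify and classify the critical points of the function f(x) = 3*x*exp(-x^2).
f'(x) = 3*(1 - 2*x^2)*exp(-x^2)

Solve f'(x) = 0:
  f'(x) = (3 - 6*x^2)·exp(-x^2) and exp(-x^2) > 0 for every x, so f'(x) = 0 ⇔ 3 - 6*x^2 = 0.
  Factor: 3 - 6*x^2 = -3*(2*x^2 - 1); 2*x^2 - 1 = 0 has no rational roots; quadratic formula: x = (0 ± √8)/4.
  ⇒ x = -sqrt(2)/2 ≈ -0.7071, sqrt(2)/2 ≈ 0.7071

f''(x) = (12*x^3 - 18*x)*exp(-x^2)
Second-derivative test at each critical point:
  f''(-0.7071) = 5.1466 > 0 → local minimum
  f''(0.7071) = -5.1466 < 0 → local maximum

Critical points: x = -sqrt(2)/2 ≈ -0.7071 (local minimum); x = sqrt(2)/2 ≈ 0.7071 (local maximum)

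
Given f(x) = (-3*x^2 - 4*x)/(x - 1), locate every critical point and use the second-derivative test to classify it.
f'(x) = (-3*x^2 + 6*x + 4)/(x^2 - 2*x + 1)

Solve f'(x) = 0:
  f'(x) = -(3*x^2 - 6*x - 4)/(x - 1)^2; the denominator is positive wherever f is defined, so f'(x) = 0 ⇔ -3*x^2 + 6*x + 4 = 0.
  3*x^2 - 6*x - 4 = 0 has no rational roots; quadratic formula: x = (6 ± √84)/6.
  ⇒ x = 1 - sqrt(21)/3 ≈ -0.5275, 1 + sqrt(21)/3 ≈ 2.5275

f''(x) = -14/(x^3 - 3*x^2 + 3*x - 1)
Second-derivative test at each critical point:
  f''(-0.5275) = 3.9279 > 0 → local minimum
  f''(2.5275) = -3.9279 < 0 → local maximum

Critical points: x = 1 - sqrt(21)/3 ≈ -0.5275 (local minimum); x = 1 + sqrt(21)/3 ≈ 2.5275 (local maximum)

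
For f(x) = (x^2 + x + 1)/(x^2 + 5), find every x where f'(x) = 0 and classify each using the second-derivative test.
f'(x) = (-x^2 + 8*x + 5)/(x^4 + 10*x^2 + 25)

Solve f'(x) = 0:
  f'(x) = -(x^2 - 8*x - 5)/(x^2 + 5)^2; the denominator is positive wherever f is defined, so f'(x) = 0 ⇔ -x^2 + 8*x + 5 = 0.
  x^2 - 8*x - 5 = 0 has no rational roots; quadratic formula: x = (8 ± √84)/2.
  ⇒ x = 4 - sqrt(21) ≈ -0.5826, 4 + sqrt(21) ≈ 8.5826

f''(x) = 2*(x^3 - 12*x^2 - 15*x + 20)/(x^6 + 15*x^4 + 75*x^2 + 125)
Second-derivative test at each critical point:
  f''(-0.5826) = 0.3215 > 0 → local minimum
  f''(8.5826) = -0.0015 < 0 → local maximum

Critical points: x = 4 - sqrt(21) ≈ -0.5826 (local minimum); x = 4 + sqrt(21) ≈ 8.5826 (local maximum)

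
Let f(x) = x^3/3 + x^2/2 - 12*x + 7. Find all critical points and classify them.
f'(x) = x^2 + x - 12

Solve f'(x) = 0:
  Factor: x^2 + x - 12 = (x - 3)*(x + 4) = 0.
  ⇒ x = -4, 3

f''(x) = 2*x + 1
Second-derivative test at each critical point:
  f''(-4) = -7 < 0 → local maximum
  f''(3) = 7 > 0 → local minimum

Critical points: x = -4 (local maximum); x = 3 (local minimum)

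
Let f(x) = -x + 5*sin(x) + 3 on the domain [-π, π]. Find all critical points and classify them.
f'(x) = 5*cos(x) - 1

Solve f'(x) = 0 on [-π, π]:
  f'(x) = 0 ⇔ cos(x) = 1/5, i.e. x = ±arccos(1/5) + 2nπ; keep the solutions lying in [-π, π].
  ⇒ x = -acos(1/5) ≈ -1.3694, acos(1/5) ≈ 1.3694

f''(x) = -5*sin(x)
Second-derivative test at each critical point:
  f''(-1.3694) = 4.8990 > 0 → local minimum
  f''(1.3694) = -4.8990 < 0 → local maximum

Critical points: x = -acos(1/5) ≈ -1.3694 (local minimum); x = acos(1/5) ≈ 1.3694 (local maximum)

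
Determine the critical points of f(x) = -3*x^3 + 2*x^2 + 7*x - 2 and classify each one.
f'(x) = -9*x^2 + 4*x + 7

Solve f'(x) = 0:
  9*x^2 - 4*x - 7 = 0 has no rational roots; quadratic formula: x = (4 ± √268)/18.
  ⇒ x = 2/9 - sqrt(67)/9 ≈ -0.6873, 2/9 + sqrt(67)/9 ≈ 1.1317

f''(x) = 4 - 18*x
Second-derivative test at each critical point:
  f''(-0.6873) = 16.3707 > 0 → local minimum
  f''(1.1317) = -16.3707 < 0 → local maximum

Critical points: x = 2/9 - sqrt(67)/9 ≈ -0.6873 (local minimum); x = 2/9 + sqrt(67)/9 ≈ 1.1317 (local maximum)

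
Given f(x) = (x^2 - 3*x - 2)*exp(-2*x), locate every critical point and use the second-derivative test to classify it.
f'(x) = (-2*x^2 + 8*x + 1)*exp(-2*x)

Solve f'(x) = 0:
  f'(x) = (-2*x^2 + 8*x + 1)·exp(-2*x) and exp(-2*x) > 0 for every x, so f'(x) = 0 ⇔ -2*x^2 + 8*x + 1 = 0.
  2*x^2 - 8*x - 1 = 0 has no rational roots; quadratic formula: x = (8 ± √72)/4.
  ⇒ x = 2 - 3*sqrt(2)/2 ≈ -0.1213, 2 + 3*sqrt(2)/2 ≈ 4.1213

f''(x) = 2*(2*x^2 - 10*x + 3)*exp(-2*x)
Second-derivative test at each critical point:
  f''(-0.1213) = 10.8154 > 0 → local minimum
  f''(4.1213) = -0.0022 < 0 → local maximum

Critical points: x = 2 - 3*sqrt(2)/2 ≈ -0.1213 (local minimum); x = 2 + 3*sqrt(2)/2 ≈ 4.1213 (local maximum)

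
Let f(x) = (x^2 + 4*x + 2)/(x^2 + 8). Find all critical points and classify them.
f'(x) = 4*(-x^2 + 3*x + 8)/(x^4 + 16*x^2 + 64)

Solve f'(x) = 0:
  f'(x) = -4*(x^2 - 3*x - 8)/(x^2 + 8)^2; the denominator is positive wherever f is defined, so f'(x) = 0 ⇔ -4*x^2 + 12*x + 32 = 0.
  Factor: -4*x^2 + 12*x + 32 = -4*(x^2 - 3*x - 8); x^2 - 3*x - 8 = 0 has no rational roots; quadratic formula: x = (3 ± √41)/2.
  ⇒ x = 3/2 - sqrt(41)/2 ≈ -1.7016, 3/2 + sqrt(41)/2 ≈ 4.7016

f''(x) = 4*(2*x^3 - 9*x^2 - 48*x + 24)/(x^6 + 24*x^4 + 192*x^2 + 512)
Second-derivative test at each critical point:
  f''(-1.7016) = 0.2158 > 0 → local minimum
  f''(4.7016) = -0.0283 < 0 → local maximum

Critical points: x = 3/2 - sqrt(41)/2 ≈ -1.7016 (local minimum); x = 3/2 + sqrt(41)/2 ≈ 4.7016 (local maximum)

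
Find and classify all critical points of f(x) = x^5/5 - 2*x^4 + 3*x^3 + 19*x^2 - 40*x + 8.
f'(x) = x^4 - 8*x^3 + 9*x^2 + 38*x - 40

Solve f'(x) = 0:
  Factor: x^4 - 8*x^3 + 9*x^2 + 38*x - 40 = (x - 5)*(x - 4)*(x - 1)*(x + 2) = 0.
  ⇒ x = -2, 1, 4, 5

f''(x) = 4*x^3 - 24*x^2 + 18*x + 38
Second-derivative test at each critical point:
  f''(-2) = -126 < 0 → local maximum
  f''(1) = 36 > 0 → local minimum
  f''(4) = -18 < 0 → local maximum
  f''(5) = 28 > 0 → local minimum

Critical points: x = -2 (local maximum); x = 1 (local minimum); x = 4 (local maximum); x = 5 (local minimum)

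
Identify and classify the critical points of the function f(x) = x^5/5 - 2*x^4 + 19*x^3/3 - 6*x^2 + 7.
f'(x) = x*(x^3 - 8*x^2 + 19*x - 12)

Solve f'(x) = 0:
  Factor: x^4 - 8*x^3 + 19*x^2 - 12*x = x*(x - 4)*(x - 3)*(x - 1) = 0.
  ⇒ x = 0, 1, 3, 4

f''(x) = 4*x^3 - 24*x^2 + 38*x - 12
Second-derivative test at each critical point:
  f''(0) = -12 < 0 → local maximum
  f''(1) = 6 > 0 → local minimum
  f''(3) = -6 < 0 → local maximum
  f''(4) = 12 > 0 → local minimum

Critical points: x = 0 (local maximum); x = 1 (local minimum); x = 3 (local maximum); x = 4 (local minimum)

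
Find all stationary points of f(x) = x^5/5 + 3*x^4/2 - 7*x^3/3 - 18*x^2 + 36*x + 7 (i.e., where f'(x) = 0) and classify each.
f'(x) = x^4 + 6*x^3 - 7*x^2 - 36*x + 36

Solve f'(x) = 0:
  Factor: x^4 + 6*x^3 - 7*x^2 - 36*x + 36 = (x - 2)*(x - 1)*(x + 3)*(x + 6) = 0.
  ⇒ x = -6, -3, 1, 2

f''(x) = 4*x^3 + 18*x^2 - 14*x - 36
Second-derivative test at each critical point:
  f''(-6) = -168 < 0 → local maximum
  f''(-3) = 60 > 0 → local minimum
  f''(1) = -28 < 0 → local maximum
  f''(2) = 40 > 0 → local minimum

Critical points: x = -6 (local maximum); x = -3 (local minimum); x = 1 (local maximum); x = 2 (local minimum)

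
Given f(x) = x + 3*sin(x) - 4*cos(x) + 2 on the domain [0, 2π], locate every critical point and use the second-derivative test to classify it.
f'(x) = 4*sin(x) + 3*cos(x) + 1

Solve f'(x) = 0 on [0, 2π]:
  f'(x) = 0 ⇔ 4*sin(x) + 3*cos(x) = -1. Write the left side as R·cos(x + φ) with R = √(3² + (-4)²) = 5, cos φ = 3/5, sin φ = -4/5; then cos(x + φ) = -1/5. Solve for x and keep the solutions lying in [0, 2π].
  ⇒ x = atan((-4 + 6*sqrt(6))/(-8*sqrt(6) - 3)) + pi ≈ 2.6994, atan((-6*sqrt(6) - 4)/(-3 + 8*sqrt(6))) + 2*pi ≈ 5.4383

f''(x) = -3*sin(x) + 4*cos(x)
Second-derivative test at each critical point:
  f''(2.6994) = -4.8990 < 0 → local maximum
  f''(5.4383) = 4.8990 > 0 → local minimum

Critical points: x = atan((-4 + 6*sqrt(6))/(-8*sqrt(6) - 3)) + pi ≈ 2.6994 (local maximum); x = atan((-6*sqrt(6) - 4)/(-3 + 8*sqrt(6))) + 2*pi ≈ 5.4383 (local minimum)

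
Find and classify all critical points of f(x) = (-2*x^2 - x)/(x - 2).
f'(x) = 2*(-x^2 + 4*x + 1)/(x^2 - 4*x + 4)

Solve f'(x) = 0:
  f'(x) = -2*(x^2 - 4*x - 1)/(x - 2)^2; the denominator is positive wherever f is defined, so f'(x) = 0 ⇔ -2*x^2 + 8*x + 2 = 0.
  Factor: -2*x^2 + 8*x + 2 = -2*(x^2 - 4*x - 1); x^2 - 4*x - 1 = 0 has no rational roots; quadratic formula: x = (4 ± √20)/2.
  ⇒ x = 2 - sqrt(5) ≈ -0.2361, 2 + sqrt(5) ≈ 4.2361

f''(x) = -20/(x^3 - 6*x^2 + 12*x - 8)
Second-derivative test at each critical point:
  f''(-0.2361) = 1.7889 > 0 → local minimum
  f''(4.2361) = -1.7889 < 0 → local maximum

Critical points: x = 2 - sqrt(5) ≈ -0.2361 (local minimum); x = 2 + sqrt(5) ≈ 4.2361 (local maximum)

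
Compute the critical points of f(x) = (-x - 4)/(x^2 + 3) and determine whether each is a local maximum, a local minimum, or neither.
f'(x) = (-x^2 + 2*x*(x + 4) - 3)/(x^2 + 3)^2

Solve f'(x) = 0:
  f'(x) = (x^2 + 8*x - 3)/(x^2 + 3)^2; the denominator is positive wherever f is defined, so f'(x) = 0 ⇔ x^2 + 8*x - 3 = 0.
  x^2 + 8*x - 3 = 0 has no rational roots; quadratic formula: x = (-8 ± √76)/2.
  ⇒ x = -sqrt(19) - 4 ≈ -8.3589, -4 + sqrt(19) ≈ 0.3589

f''(x) = 2*(-4*x^2*(x + 4) + (3*x + 4)*(x^2 + 3))/(x^2 + 3)^3
Second-derivative test at each critical point:
  f''(-8.3589) = -0.0016 < 0 → local maximum
  f''(0.3589) = 0.8905 > 0 → local minimum

Critical points: x = -sqrt(19) - 4 ≈ -8.3589 (local maximum); x = -4 + sqrt(19) ≈ 0.3589 (local minimum)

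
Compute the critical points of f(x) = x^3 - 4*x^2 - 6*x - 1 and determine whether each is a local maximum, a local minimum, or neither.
f'(x) = 3*x^2 - 8*x - 6

Solve f'(x) = 0:
  3*x^2 - 8*x - 6 = 0 has no rational roots; quadratic formula: x = (8 ± √136)/6.
  ⇒ x = 4/3 - sqrt(34)/3 ≈ -0.6103, 4/3 + sqrt(34)/3 ≈ 3.2770

f''(x) = 6*x - 8
Second-derivative test at each critical point:
  f''(-0.6103) = -11.6619 < 0 → local maximum
  f''(3.2770) = 11.6619 > 0 → local minimum

Critical points: x = 4/3 - sqrt(34)/3 ≈ -0.6103 (local maximum); x = 4/3 + sqrt(34)/3 ≈ 3.2770 (local minimum)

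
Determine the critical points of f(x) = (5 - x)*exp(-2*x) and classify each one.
f'(x) = (2*x - 11)*exp(-2*x)

Solve f'(x) = 0:
  f'(x) = (2*x - 11)·exp(-2*x) and exp(-2*x) > 0 for every x, so f'(x) = 0 ⇔ 2*x - 11 = 0.
  2*x - 11 = 0.
  ⇒ x = 11/2

f''(x) = 4*(6 - x)*exp(-2*x)
Second-derivative test at each critical point:
  f''(11/2) = 3.340e-05 > 0 → local minimum

Critical points: x = 11/2 (local minimum)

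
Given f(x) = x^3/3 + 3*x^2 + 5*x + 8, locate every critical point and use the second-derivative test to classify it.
f'(x) = x^2 + 6*x + 5

Solve f'(x) = 0:
  Factor: x^2 + 6*x + 5 = (x + 1)*(x + 5) = 0.
  ⇒ x = -5, -1

f''(x) = 2*x + 6
Second-derivative test at each critical point:
  f''(-5) = -4 < 0 → local maximum
  f''(-1) = 4 > 0 → local minimum

Critical points: x = -5 (local maximum); x = -1 (local minimum)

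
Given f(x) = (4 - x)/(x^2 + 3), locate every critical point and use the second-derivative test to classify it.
f'(x) = (-x^2 + 2*x*(x - 4) - 3)/(x^2 + 3)^2

Solve f'(x) = 0:
  f'(x) = (x^2 - 8*x - 3)/(x^2 + 3)^2; the denominator is positive wherever f is defined, so f'(x) = 0 ⇔ x^2 - 8*x - 3 = 0.
  x^2 - 8*x - 3 = 0 has no rational roots; quadratic formula: x = (8 ± √76)/2.
  ⇒ x = 4 - sqrt(19) ≈ -0.3589, 4 + sqrt(19) ≈ 8.3589

f''(x) = 2*(4*x^2*(4 - x) + (3*x - 4)*(x^2 + 3))/(x^2 + 3)^3
Second-derivative test at each critical point:
  f''(-0.3589) = -0.8905 < 0 → local maximum
  f''(8.3589) = 0.0016 > 0 → local minimum

Critical points: x = 4 - sqrt(19) ≈ -0.3589 (local maximum); x = 4 + sqrt(19) ≈ 8.3589 (local minimum)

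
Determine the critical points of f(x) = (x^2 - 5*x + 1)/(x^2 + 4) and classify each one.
f'(x) = (5*x^2 + 6*x - 20)/(x^4 + 8*x^2 + 16)

Solve f'(x) = 0:
  f'(x) = (5*x^2 + 6*x - 20)/(x^2 + 4)^2; the denominator is positive wherever f is defined, so f'(x) = 0 ⇔ 5*x^2 + 6*x - 20 = 0.
  5*x^2 + 6*x - 20 = 0 has no rational roots; quadratic formula: x = (-6 ± √436)/10.
  ⇒ x = -sqrt(109)/5 - 3/5 ≈ -2.6881, -3/5 + sqrt(109)/5 ≈ 1.4881

f''(x) = 2*(-5*x^3 - 9*x^2 + 60*x + 12)/(x^6 + 12*x^4 + 48*x^2 + 64)
Second-derivative test at each critical point:
  f''(-2.6881) = -0.1657 < 0 → local maximum
  f''(1.4881) = 0.5407 > 0 → local minimum

Critical points: x = -sqrt(109)/5 - 3/5 ≈ -2.6881 (local maximum); x = -3/5 + sqrt(109)/5 ≈ 1.4881 (local minimum)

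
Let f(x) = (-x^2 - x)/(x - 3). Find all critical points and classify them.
f'(x) = (-x^2 + 6*x + 3)/(x^2 - 6*x + 9)

Solve f'(x) = 0:
  f'(x) = -(x^2 - 6*x - 3)/(x - 3)^2; the denominator is positive wherever f is defined, so f'(x) = 0 ⇔ -x^2 + 6*x + 3 = 0.
  x^2 - 6*x - 3 = 0 has no rational roots; quadratic formula: x = (6 ± √48)/2.
  ⇒ x = 3 - 2*sqrt(3) ≈ -0.4641, 3 + 2*sqrt(3) ≈ 6.4641

f''(x) = -24/(x^3 - 9*x^2 + 27*x - 27)
Second-derivative test at each critical point:
  f''(-0.4641) = 0.5774 > 0 → local minimum
  f''(6.4641) = -0.5774 < 0 → local maximum

Critical points: x = 3 - 2*sqrt(3) ≈ -0.4641 (local minimum); x = 3 + 2*sqrt(3) ≈ 6.4641 (local maximum)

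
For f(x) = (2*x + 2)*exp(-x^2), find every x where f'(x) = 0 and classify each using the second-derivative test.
f'(x) = 2*(-2*x*(x + 1) + 1)*exp(-x^2)

Solve f'(x) = 0:
  f'(x) = (-4*x^2 - 4*x + 2)·exp(-x^2) and exp(-x^2) > 0 for every x, so f'(x) = 0 ⇔ -4*x^2 - 4*x + 2 = 0.
  Factor: -4*x^2 - 4*x + 2 = -2*(2*x^2 + 2*x - 1); 2*x^2 + 2*x - 1 = 0 has no rational roots; quadratic formula: x = (-2 ± √12)/4.
  ⇒ x = -sqrt(3)/2 - 1/2 ≈ -1.3660, -1/2 + sqrt(3)/2 ≈ 0.3660

f''(x) = 4*(2*x^2*(x + 1) - 3*x - 1)*exp(-x^2)
Second-derivative test at each critical point:
  f''(-1.3660) = 1.0721 > 0 → local minimum
  f''(0.3660) = -6.0595 < 0 → local maximum

Critical points: x = -sqrt(3)/2 - 1/2 ≈ -1.3660 (local minimum); x = -1/2 + sqrt(3)/2 ≈ 0.3660 (local maximum)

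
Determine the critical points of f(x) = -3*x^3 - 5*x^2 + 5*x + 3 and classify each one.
f'(x) = -9*x^2 - 10*x + 5

Solve f'(x) = 0:
  9*x^2 + 10*x - 5 = 0 has no rational roots; quadratic formula: x = (-10 ± √280)/18.
  ⇒ x = -sqrt(70)/9 - 5/9 ≈ -1.4852, -5/9 + sqrt(70)/9 ≈ 0.3741

f''(x) = -18*x - 10
Second-derivative test at each critical point:
  f''(-1.4852) = 16.7332 > 0 → local minimum
  f''(0.3741) = -16.7332 < 0 → local maximum

Critical points: x = -sqrt(70)/9 - 5/9 ≈ -1.4852 (local minimum); x = -5/9 + sqrt(70)/9 ≈ 0.3741 (local maximum)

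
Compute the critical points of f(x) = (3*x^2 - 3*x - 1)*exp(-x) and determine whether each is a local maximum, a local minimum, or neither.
f'(x) = (-3*x^2 + 9*x - 2)*exp(-x)

Solve f'(x) = 0:
  f'(x) = (-3*x^2 + 9*x - 2)·exp(-x) and exp(-x) > 0 for every x, so f'(x) = 0 ⇔ -3*x^2 + 9*x - 2 = 0.
  3*x^2 - 9*x + 2 = 0 has no rational roots; quadratic formula: x = (9 ± √57)/6.
  ⇒ x = 3/2 - sqrt(57)/6 ≈ 0.2417, sqrt(57)/6 + 3/2 ≈ 2.7583

f''(x) = (3*x^2 - 15*x + 11)*exp(-x)
Second-derivative test at each critical point:
  f''(0.2417) = 5.9289 > 0 → local minimum
  f''(2.7583) = -0.4787 < 0 → local maximum

Critical points: x = 3/2 - sqrt(57)/6 ≈ 0.2417 (local minimum); x = sqrt(57)/6 + 3/2 ≈ 2.7583 (local maximum)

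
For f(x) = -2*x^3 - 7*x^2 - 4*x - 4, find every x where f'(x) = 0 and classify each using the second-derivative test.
f'(x) = -6*x^2 - 14*x - 4

Solve f'(x) = 0:
  Factor: -6*x^2 - 14*x - 4 = -2*(x + 2)*(3*x + 1) = 0.
  ⇒ x = -2, -1/3

f''(x) = -12*x - 14
Second-derivative test at each critical point:
  f''(-2) = 10 > 0 → local minimum
  f''(-1/3) = -10 < 0 → local maximum

Critical points: x = -2 (local minimum); x = -1/3 (local maximum)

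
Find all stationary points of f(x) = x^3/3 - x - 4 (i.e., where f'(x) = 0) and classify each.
f'(x) = x^2 - 1

Solve f'(x) = 0:
  Factor: x^2 - 1 = (x - 1)*(x + 1) = 0.
  ⇒ x = -1, 1

f''(x) = 2*x
Second-derivative test at each critical point:
  f''(-1) = -2 < 0 → local maximum
  f''(1) = 2 > 0 → local minimum

Critical points: x = -1 (local maximum); x = 1 (local minimum)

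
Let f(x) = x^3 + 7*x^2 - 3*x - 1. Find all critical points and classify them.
f'(x) = 3*x^2 + 14*x - 3

Solve f'(x) = 0:
  3*x^2 + 14*x - 3 = 0 has no rational roots; quadratic formula: x = (-14 ± √232)/6.
  ⇒ x = -sqrt(58)/3 - 7/3 ≈ -4.8719, -7/3 + sqrt(58)/3 ≈ 0.2053

f''(x) = 6*x + 14
Second-derivative test at each critical point:
  f''(-4.8719) = -15.2315 < 0 → local maximum
  f''(0.2053) = 15.2315 > 0 → local minimum

Critical points: x = -sqrt(58)/3 - 7/3 ≈ -4.8719 (local maximum); x = -7/3 + sqrt(58)/3 ≈ 0.2053 (local minimum)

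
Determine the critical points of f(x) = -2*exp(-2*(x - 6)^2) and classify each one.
f'(x) = 8*(x - 6)*exp(-2*(x - 6)^2)

Solve f'(x) = 0:
  f'(x) = (8*x - 48)·exp(-2*(x - 6)^2) and exp(-2*(x - 6)^2) > 0 for every x, so f'(x) = 0 ⇔ 8*x - 48 = 0.
  Factor: 8*x - 48 = 8*(x - 6) = 0.
  ⇒ x = 6

f''(x) = 8*(1 - 4*(x - 6)^2)*exp(-2*(x - 6)^2)
Second-derivative test at each critical point:
  f''(6) = 8 > 0 → local minimum

Critical points: x = 6 (local minimum)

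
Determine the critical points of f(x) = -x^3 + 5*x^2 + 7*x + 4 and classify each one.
f'(x) = -3*x^2 + 10*x + 7

Solve f'(x) = 0:
  3*x^2 - 10*x - 7 = 0 has no rational roots; quadratic formula: x = (10 ± √184)/6.
  ⇒ x = 5/3 - sqrt(46)/3 ≈ -0.5941, 5/3 + sqrt(46)/3 ≈ 3.9274

f''(x) = 10 - 6*x
Second-derivative test at each critical point:
  f''(-0.5941) = 13.5647 > 0 → local minimum
  f''(3.9274) = -13.5647 < 0 → local maximum

Critical points: x = 5/3 - sqrt(46)/3 ≈ -0.5941 (local minimum); x = 5/3 + sqrt(46)/3 ≈ 3.9274 (local maximum)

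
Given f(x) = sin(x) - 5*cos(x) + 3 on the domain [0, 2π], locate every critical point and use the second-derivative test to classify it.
f'(x) = 5*sin(x) + cos(x)

Solve f'(x) = 0 on [0, 2π]:
  f'(x) = 0 ⇔ cos(x) = -5*sin(x) ⇔ tan(x) = -1/5, i.e. x = arctan(-1/5) + nπ; keep the solutions lying in [0, 2π].
  ⇒ x = pi - atan(1/5) ≈ 2.9442, -atan(1/5) + 2*pi ≈ 6.0858

f''(x) = -sin(x) + 5*cos(x)
Second-derivative test at each critical point:
  f''(2.9442) = -5.0990 < 0 → local maximum
  f''(6.0858) = 5.0990 > 0 → local minimum

Critical points: x = pi - atan(1/5) ≈ 2.9442 (local maximum); x = -atan(1/5) + 2*pi ≈ 6.0858 (local minimum)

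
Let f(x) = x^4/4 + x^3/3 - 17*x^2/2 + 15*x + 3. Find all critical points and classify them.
f'(x) = x^3 + x^2 - 17*x + 15

Solve f'(x) = 0:
  Factor: x^3 + x^2 - 17*x + 15 = (x - 3)*(x - 1)*(x + 5) = 0.
  ⇒ x = -5, 1, 3

f''(x) = 3*x^2 + 2*x - 17
Second-derivative test at each critical point:
  f''(-5) = 48 > 0 → local minimum
  f''(1) = -12 < 0 → local maximum
  f''(3) = 16 > 0 → local minimum

Critical points: x = -5 (local minimum); x = 1 (local maximum); x = 3 (local minimum)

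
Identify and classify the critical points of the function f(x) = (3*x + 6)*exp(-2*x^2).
f'(x) = 3*(-4*x*(x + 2) + 1)*exp(-2*x^2)

Solve f'(x) = 0:
  f'(x) = (-12*x^2 - 24*x + 3)·exp(-2*x^2) and exp(-2*x^2) > 0 for every x, so f'(x) = 0 ⇔ -12*x^2 - 24*x + 3 = 0.
  Factor: -12*x^2 - 24*x + 3 = -3*(4*x^2 + 8*x - 1); 4*x^2 + 8*x - 1 = 0 has no rational roots; quadratic formula: x = (-8 ± √80)/8.
  ⇒ x = -sqrt(5)/2 - 1 ≈ -2.1180, -1 + sqrt(5)/2 ≈ 0.1180

f''(x) = 12*(4*x^2*(x + 2) - 3*x - 2)*exp(-2*x^2)
Second-derivative test at each critical point:
  f''(-2.1180) = 0.0034 > 0 → local minimum
  f''(0.1180) = -26.0955 < 0 → local maximum

Critical points: x = -sqrt(5)/2 - 1 ≈ -2.1180 (local minimum); x = -1 + sqrt(5)/2 ≈ 0.1180 (local maximum)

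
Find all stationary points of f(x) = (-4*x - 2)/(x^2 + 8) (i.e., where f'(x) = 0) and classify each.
f'(x) = 4*(x^2 + x - 8)/(x^4 + 16*x^2 + 64)

Solve f'(x) = 0:
  f'(x) = 4*(x^2 + x - 8)/(x^2 + 8)^2; the denominator is positive wherever f is defined, so f'(x) = 0 ⇔ 4*x^2 + 4*x - 32 = 0.
  Factor: 4*x^2 + 4*x - 32 = 4*(x^2 + x - 8); x^2 + x - 8 = 0 has no rational roots; quadratic formula: x = (-1 ± √33)/2.
  ⇒ x = -sqrt(33)/2 - 1/2 ≈ -3.3723, -1/2 + sqrt(33)/2 ≈ 2.3723

f''(x) = 4*(-4*x^2*(2*x + 1) + (6*x + 1)*(x^2 + 8))/(x^2 + 8)^3
Second-derivative test at each critical point:
  f''(-3.3723) = -0.0612 < 0 → local maximum
  f''(2.3723) = 0.1237 > 0 → local minimum

Critical points: x = -sqrt(33)/2 - 1/2 ≈ -3.3723 (local maximum); x = -1/2 + sqrt(33)/2 ≈ 2.3723 (local minimum)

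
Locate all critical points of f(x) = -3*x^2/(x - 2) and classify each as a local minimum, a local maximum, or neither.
f'(x) = 3*x*(4 - x)/(x - 2)^2

Solve f'(x) = 0:
  f'(x) = -3*x*(x - 4)/(x - 2)^2; the denominator is positive wherever f is defined, so f'(x) = 0 ⇔ -3*x^2 + 12*x = 0.
  Factor: -3*x^2 + 12*x = -3*x*(x - 4) = 0.
  ⇒ x = 0, 4

f''(x) = -24/(x^3 - 6*x^2 + 12*x - 8)
Second-derivative test at each critical point:
  f''(0) = 3 > 0 → local minimum
  f''(4) = -3 < 0 → local maximum

Critical points: x = 0 (local minimum); x = 4 (local maximum)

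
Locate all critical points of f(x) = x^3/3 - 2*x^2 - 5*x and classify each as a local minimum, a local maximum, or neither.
f'(x) = x^2 - 4*x - 5

Solve f'(x) = 0:
  Factor: x^2 - 4*x - 5 = (x - 5)*(x + 1) = 0.
  ⇒ x = -1, 5

f''(x) = 2*x - 4
Second-derivative test at each critical point:
  f''(-1) = -6 < 0 → local maximum
  f''(5) = 6 > 0 → local minimum

Critical points: x = -1 (local maximum); x = 5 (local minimum)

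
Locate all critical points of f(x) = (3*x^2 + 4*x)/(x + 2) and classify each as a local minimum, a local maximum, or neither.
f'(x) = (3*x^2 + 12*x + 8)/(x^2 + 4*x + 4)

Solve f'(x) = 0:
  f'(x) = (3*x^2 + 12*x + 8)/(x + 2)^2; the denominator is positive wherever f is defined, so f'(x) = 0 ⇔ 3*x^2 + 12*x + 8 = 0.
  3*x^2 + 12*x + 8 = 0 has no rational roots; quadratic formula: x = (-12 ± √48)/6.
  ⇒ x = -2 - 2*sqrt(3)/3 ≈ -3.1547, -2 + 2*sqrt(3)/3 ≈ -0.8453

f''(x) = 8/(x^3 + 6*x^2 + 12*x + 8)
Second-derivative test at each critical point:
  f''(-3.1547) = -5.1962 < 0 → local maximum
  f''(-0.8453) = 5.1962 > 0 → local minimum

Critical points: x = -2 - 2*sqrt(3)/3 ≈ -3.1547 (local maximum); x = -2 + 2*sqrt(3)/3 ≈ -0.8453 (local minimum)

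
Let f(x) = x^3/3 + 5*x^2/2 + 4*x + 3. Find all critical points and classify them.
f'(x) = x^2 + 5*x + 4

Solve f'(x) = 0:
  Factor: x^2 + 5*x + 4 = (x + 1)*(x + 4) = 0.
  ⇒ x = -4, -1

f''(x) = 2*x + 5
Second-derivative test at each critical point:
  f''(-4) = -3 < 0 → local maximum
  f''(-1) = 3 > 0 → local minimum

Critical points: x = -4 (local maximum); x = -1 (local minimum)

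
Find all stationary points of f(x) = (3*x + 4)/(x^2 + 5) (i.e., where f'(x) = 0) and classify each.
f'(x) = (-3*x^2 - 8*x + 15)/(x^4 + 10*x^2 + 25)

Solve f'(x) = 0:
  f'(x) = -(3*x^2 + 8*x - 15)/(x^2 + 5)^2; the denominator is positive wherever f is defined, so f'(x) = 0 ⇔ -3*x^2 - 8*x + 15 = 0.
  3*x^2 + 8*x - 15 = 0 has no rational roots; quadratic formula: x = (-8 ± √244)/6.
  ⇒ x = -sqrt(61)/3 - 4/3 ≈ -3.9367, -4/3 + sqrt(61)/3 ≈ 1.2701

f''(x) = 2*(4*x^2*(3*x + 4) - (9*x + 4)*(x^2 + 5))/(x^2 + 5)^3
Second-derivative test at each critical point:
  f''(-3.9367) = 0.0372 > 0 → local minimum
  f''(1.2701) = -0.3572 < 0 → local maximum

Critical points: x = -sqrt(61)/3 - 4/3 ≈ -3.9367 (local minimum); x = -4/3 + sqrt(61)/3 ≈ 1.2701 (local maximum)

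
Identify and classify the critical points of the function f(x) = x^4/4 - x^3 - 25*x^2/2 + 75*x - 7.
f'(x) = x^3 - 3*x^2 - 25*x + 75

Solve f'(x) = 0:
  Factor: x^3 - 3*x^2 - 25*x + 75 = (x - 5)*(x - 3)*(x + 5) = 0.
  ⇒ x = -5, 3, 5

f''(x) = 3*x^2 - 6*x - 25
Second-derivative test at each critical point:
  f''(-5) = 80 > 0 → local minimum
  f''(3) = -16 < 0 → local maximum
  f''(5) = 20 > 0 → local minimum

Critical points: x = -5 (local minimum); x = 3 (local maximum); x = 5 (local minimum)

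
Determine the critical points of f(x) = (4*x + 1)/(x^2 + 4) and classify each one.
f'(x) = 2*(-2*x^2 - x + 8)/(x^4 + 8*x^2 + 16)

Solve f'(x) = 0:
  f'(x) = -2*(2*x^2 + x - 8)/(x^2 + 4)^2; the denominator is positive wherever f is defined, so f'(x) = 0 ⇔ -4*x^2 - 2*x + 16 = 0.
  Factor: -4*x^2 - 2*x + 16 = -2*(2*x^2 + x - 8); 2*x^2 + x - 8 = 0 has no rational roots; quadratic formula: x = (-1 ± √65)/4.
  ⇒ x = -sqrt(65)/4 - 1/4 ≈ -2.2656, -1/4 + sqrt(65)/4 ≈ 1.7656

f''(x) = 2*(4*x^2*(4*x + 1) - (12*x + 1)*(x^2 + 4))/(x^2 + 4)^3
Second-derivative test at each critical point:
  f''(-2.2656) = 0.1933 > 0 → local minimum
  f''(1.7656) = -0.3183 < 0 → local maximum

Critical points: x = -sqrt(65)/4 - 1/4 ≈ -2.2656 (local minimum); x = -1/4 + sqrt(65)/4 ≈ 1.7656 (local maximum)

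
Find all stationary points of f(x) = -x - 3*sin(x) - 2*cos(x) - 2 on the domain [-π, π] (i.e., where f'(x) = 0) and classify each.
f'(x) = 2*sin(x) - 3*cos(x) - 1

Solve f'(x) = 0 on [-π, π]:
  f'(x) = 0 ⇔ 2*sin(x) - 3*cos(x) = 1. Write the left side as R·cos(x + φ) with R = √((-3)² + (-2)²) = sqrt(13), cos φ = -3*sqrt(13)/13, sin φ = -2*sqrt(13)/13; then cos(x + φ) = sqrt(13)/13. Solve for x and keep the solutions lying in [-π, π].
  ⇒ x = -pi + atan((2 - 6*sqrt(3))/(-4*sqrt(3) - 3)) ≈ -2.4398, atan((2 + 6*sqrt(3))/(-3 + 4*sqrt(3))) ≈ 1.2638

f''(x) = 3*sin(x) + 2*cos(x)
Second-derivative test at each critical point:
  f''(-2.4398) = -3.4641 < 0 → local maximum
  f''(1.2638) = 3.4641 > 0 → local minimum

Critical points: x = -pi + atan((2 - 6*sqrt(3))/(-4*sqrt(3) - 3)) ≈ -2.4398 (local maximum); x = atan((2 + 6*sqrt(3))/(-3 + 4*sqrt(3))) ≈ 1.2638 (local minimum)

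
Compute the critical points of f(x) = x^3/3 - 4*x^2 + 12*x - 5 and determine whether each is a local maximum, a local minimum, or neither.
f'(x) = x^2 - 8*x + 12

Solve f'(x) = 0:
  Factor: x^2 - 8*x + 12 = (x - 6)*(x - 2) = 0.
  ⇒ x = 2, 6

f''(x) = 2*x - 8
Second-derivative test at each critical point:
  f''(2) = -4 < 0 → local maximum
  f''(6) = 4 > 0 → local minimum

Critical points: x = 2 (local maximum); x = 6 (local minimum)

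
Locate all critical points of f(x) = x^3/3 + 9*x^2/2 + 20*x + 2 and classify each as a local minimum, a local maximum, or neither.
f'(x) = x^2 + 9*x + 20

Solve f'(x) = 0:
  Factor: x^2 + 9*x + 20 = (x + 4)*(x + 5) = 0.
  ⇒ x = -5, -4

f''(x) = 2*x + 9
Second-derivative test at each critical point:
  f''(-5) = -1 < 0 → local maximum
  f''(-4) = 1 > 0 → local minimum

Critical points: x = -5 (local maximum); x = -4 (local minimum)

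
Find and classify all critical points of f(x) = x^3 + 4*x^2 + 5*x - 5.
f'(x) = 3*x^2 + 8*x + 5

Solve f'(x) = 0:
  Factor: 3*x^2 + 8*x + 5 = (x + 1)*(3*x + 5) = 0.
  ⇒ x = -5/3, -1

f''(x) = 6*x + 8
Second-derivative test at each critical point:
  f''(-5/3) = -2 < 0 → local maximum
  f''(-1) = 2 > 0 → local minimum

Critical points: x = -5/3 (local maximum); x = -1 (local minimum)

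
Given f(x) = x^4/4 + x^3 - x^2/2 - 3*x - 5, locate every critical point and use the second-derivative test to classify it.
f'(x) = x^3 + 3*x^2 - x - 3

Solve f'(x) = 0:
  Factor: x^3 + 3*x^2 - x - 3 = (x - 1)*(x + 1)*(x + 3) = 0.
  ⇒ x = -3, -1, 1

f''(x) = 3*x^2 + 6*x - 1
Second-derivative test at each critical point:
  f''(-3) = 8 > 0 → local minimum
  f''(-1) = -4 < 0 → local maximum
  f''(1) = 8 > 0 → local minimum

Critical points: x = -3 (local minimum); x = -1 (local maximum); x = 1 (local minimum)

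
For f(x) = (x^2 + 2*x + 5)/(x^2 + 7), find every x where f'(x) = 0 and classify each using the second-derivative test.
f'(x) = 2*(-x^2 + 2*x + 7)/(x^4 + 14*x^2 + 49)

Solve f'(x) = 0:
  f'(x) = -2*(x^2 - 2*x - 7)/(x^2 + 7)^2; the denominator is positive wherever f is defined, so f'(x) = 0 ⇔ -2*x^2 + 4*x + 14 = 0.
  Factor: -2*x^2 + 4*x + 14 = -2*(x^2 - 2*x - 7); x^2 - 2*x - 7 = 0 has no rational roots; quadratic formula: x = (2 ± √32)/2.
  ⇒ x = 1 - 2*sqrt(2) ≈ -1.8284, 1 + 2*sqrt(2) ≈ 3.8284

f''(x) = 4*(x^3 - 3*x^2 - 21*x + 7)/(x^6 + 21*x^4 + 147*x^2 + 343)
Second-derivative test at each critical point:
  f''(-1.8284) = 0.1058 > 0 → local minimum
  f''(3.8284) = -0.0241 < 0 → local maximum

Critical points: x = 1 - 2*sqrt(2) ≈ -1.8284 (local minimum); x = 1 + 2*sqrt(2) ≈ 3.8284 (local maximum)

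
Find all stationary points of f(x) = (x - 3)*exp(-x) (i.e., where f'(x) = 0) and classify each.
f'(x) = (4 - x)*exp(-x)

Solve f'(x) = 0:
  f'(x) = (4 - x)·exp(-x) and exp(-x) > 0 for every x, so f'(x) = 0 ⇔ 4 - x = 0.
  4 - x = 0.
  ⇒ x = 4

f''(x) = (x - 5)*exp(-x)
Second-derivative test at each critical point:
  f''(4) = -0.0183 < 0 → local maximum

Critical points: x = 4 (local maximum)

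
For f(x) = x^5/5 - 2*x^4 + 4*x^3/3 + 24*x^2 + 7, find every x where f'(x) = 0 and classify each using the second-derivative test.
f'(x) = x*(x^3 - 8*x^2 + 4*x + 48)

Solve f'(x) = 0:
  Factor: x^4 - 8*x^3 + 4*x^2 + 48*x = x*(x - 6)*(x - 4)*(x + 2) = 0.
  ⇒ x = -2, 0, 4, 6

f''(x) = 4*x^3 - 24*x^2 + 8*x + 48
Second-derivative test at each critical point:
  f''(-2) = -96 < 0 → local maximum
  f''(0) = 48 > 0 → local minimum
  f''(4) = -48 < 0 → local maximum
  f''(6) = 96 > 0 → local minimum

Critical points: x = -2 (local maximum); x = 0 (local minimum); x = 4 (local maximum); x = 6 (local minimum)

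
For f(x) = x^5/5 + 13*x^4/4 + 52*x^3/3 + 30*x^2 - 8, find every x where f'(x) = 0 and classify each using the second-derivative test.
f'(x) = x*(x^3 + 13*x^2 + 52*x + 60)

Solve f'(x) = 0:
  Factor: x^4 + 13*x^3 + 52*x^2 + 60*x = x*(x + 2)*(x + 5)*(x + 6) = 0.
  ⇒ x = -6, -5, -2, 0

f''(x) = 4*x^3 + 39*x^2 + 104*x + 60
Second-derivative test at each critical point:
  f''(-6) = -24 < 0 → local maximum
  f''(-5) = 15 > 0 → local minimum
  f''(-2) = -24 < 0 → local maximum
  f''(0) = 60 > 0 → local minimum

Critical points: x = -6 (local maximum); x = -5 (local minimum); x = -2 (local maximum); x = 0 (local minimum)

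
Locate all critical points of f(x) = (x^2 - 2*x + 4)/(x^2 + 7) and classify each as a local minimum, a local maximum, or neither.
f'(x) = 2*(x^2 + 3*x - 7)/(x^4 + 14*x^2 + 49)

Solve f'(x) = 0:
  f'(x) = 2*(x^2 + 3*x - 7)/(x^2 + 7)^2; the denominator is positive wherever f is defined, so f'(x) = 0 ⇔ 2*x^2 + 6*x - 14 = 0.
  Factor: 2*x^2 + 6*x - 14 = 2*(x^2 + 3*x - 7); x^2 + 3*x - 7 = 0 has no rational roots; quadratic formula: x = (-3 ± √37)/2.
  ⇒ x = -sqrt(37)/2 - 3/2 ≈ -4.5414, -3/2 + sqrt(37)/2 ≈ 1.5414

f''(x) = 2*(-2*x^3 - 9*x^2 + 42*x + 21)/(x^6 + 21*x^4 + 147*x^2 + 343)
Second-derivative test at each critical point:
  f''(-4.5414) = -0.0159 < 0 → local maximum
  f''(1.5414) = 0.1384 > 0 → local minimum

Critical points: x = -sqrt(37)/2 - 3/2 ≈ -4.5414 (local maximum); x = -3/2 + sqrt(37)/2 ≈ 1.5414 (local minimum)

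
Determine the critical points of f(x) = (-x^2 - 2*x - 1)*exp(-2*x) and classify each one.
f'(x) = 2*x*(x + 1)*exp(-2*x)

Solve f'(x) = 0:
  f'(x) = (2*x^2 + 2*x)·exp(-2*x) and exp(-2*x) > 0 for every x, so f'(x) = 0 ⇔ 2*x^2 + 2*x = 0.
  Factor: 2*x^2 + 2*x = 2*x*(x + 1) = 0.
  ⇒ x = -1, 0

f''(x) = 2*(1 - 2*x^2)*exp(-2*x)
Second-derivative test at each critical point:
  f''(-1) = -14.7781 < 0 → local maximum
  f''(0) = 2 > 0 → local minimum

Critical points: x = -1 (local maximum); x = 0 (local minimum)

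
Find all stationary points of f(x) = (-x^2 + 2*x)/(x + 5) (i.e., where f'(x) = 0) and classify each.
f'(x) = (-x^2 - 10*x + 10)/(x^2 + 10*x + 25)

Solve f'(x) = 0:
  f'(x) = -(x^2 + 10*x - 10)/(x + 5)^2; the denominator is positive wherever f is defined, so f'(x) = 0 ⇔ -x^2 - 10*x + 10 = 0.
  x^2 + 10*x - 10 = 0 has no rational roots; quadratic formula: x = (-10 ± √140)/2.
  ⇒ x = -sqrt(35) - 5 ≈ -10.9161, -5 + sqrt(35) ≈ 0.9161

f''(x) = -70/(x^3 + 15*x^2 + 75*x + 125)
Second-derivative test at each critical point:
  f''(-10.9161) = 0.3381 > 0 → local minimum
  f''(0.9161) = -0.3381 < 0 → local maximum

Critical points: x = -sqrt(35) - 5 ≈ -10.9161 (local minimum); x = -5 + sqrt(35) ≈ 0.9161 (local maximum)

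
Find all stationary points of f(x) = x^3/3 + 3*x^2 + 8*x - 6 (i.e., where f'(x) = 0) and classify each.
f'(x) = x^2 + 6*x + 8

Solve f'(x) = 0:
  Factor: x^2 + 6*x + 8 = (x + 2)*(x + 4) = 0.
  ⇒ x = -4, -2

f''(x) = 2*x + 6
Second-derivative test at each critical point:
  f''(-4) = -2 < 0 → local maximum
  f''(-2) = 2 > 0 → local minimum

Critical points: x = -4 (local maximum); x = -2 (local minimum)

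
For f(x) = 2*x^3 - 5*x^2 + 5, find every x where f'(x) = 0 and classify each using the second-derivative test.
f'(x) = 2*x*(3*x - 5)

Solve f'(x) = 0:
  Factor: 6*x^2 - 10*x = 2*x*(3*x - 5) = 0.
  ⇒ x = 0, 5/3

f''(x) = 12*x - 10
Second-derivative test at each critical point:
  f''(0) = -10 < 0 → local maximum
  f''(5/3) = 10 > 0 → local minimum

Critical points: x = 0 (local maximum); x = 5/3 (local minimum)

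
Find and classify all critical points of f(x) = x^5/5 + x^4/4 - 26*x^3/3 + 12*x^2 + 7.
f'(x) = x*(x^3 + x^2 - 26*x + 24)

Solve f'(x) = 0:
  Factor: x^4 + x^3 - 26*x^2 + 24*x = x*(x - 4)*(x - 1)*(x + 6) = 0.
  ⇒ x = -6, 0, 1, 4

f''(x) = 4*x^3 + 3*x^2 - 52*x + 24
Second-derivative test at each critical point:
  f''(-6) = -420 < 0 → local maximum
  f''(0) = 24 > 0 → local minimum
  f''(1) = -21 < 0 → local maximum
  f''(4) = 120 > 0 → local minimum

Critical points: x = -6 (local maximum); x = 0 (local minimum); x = 1 (local maximum); x = 4 (local minimum)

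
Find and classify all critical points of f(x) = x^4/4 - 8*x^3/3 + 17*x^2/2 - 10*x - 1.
f'(x) = x^3 - 8*x^2 + 17*x - 10

Solve f'(x) = 0:
  Factor: x^3 - 8*x^2 + 17*x - 10 = (x - 5)*(x - 2)*(x - 1) = 0.
  ⇒ x = 1, 2, 5

f''(x) = 3*x^2 - 16*x + 17
Second-derivative test at each critical point:
  f''(1) = 4 > 0 → local minimum
  f''(2) = -3 < 0 → local maximum
  f''(5) = 12 > 0 → local minimum

Critical points: x = 1 (local minimum); x = 2 (local maximum); x = 5 (local minimum)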